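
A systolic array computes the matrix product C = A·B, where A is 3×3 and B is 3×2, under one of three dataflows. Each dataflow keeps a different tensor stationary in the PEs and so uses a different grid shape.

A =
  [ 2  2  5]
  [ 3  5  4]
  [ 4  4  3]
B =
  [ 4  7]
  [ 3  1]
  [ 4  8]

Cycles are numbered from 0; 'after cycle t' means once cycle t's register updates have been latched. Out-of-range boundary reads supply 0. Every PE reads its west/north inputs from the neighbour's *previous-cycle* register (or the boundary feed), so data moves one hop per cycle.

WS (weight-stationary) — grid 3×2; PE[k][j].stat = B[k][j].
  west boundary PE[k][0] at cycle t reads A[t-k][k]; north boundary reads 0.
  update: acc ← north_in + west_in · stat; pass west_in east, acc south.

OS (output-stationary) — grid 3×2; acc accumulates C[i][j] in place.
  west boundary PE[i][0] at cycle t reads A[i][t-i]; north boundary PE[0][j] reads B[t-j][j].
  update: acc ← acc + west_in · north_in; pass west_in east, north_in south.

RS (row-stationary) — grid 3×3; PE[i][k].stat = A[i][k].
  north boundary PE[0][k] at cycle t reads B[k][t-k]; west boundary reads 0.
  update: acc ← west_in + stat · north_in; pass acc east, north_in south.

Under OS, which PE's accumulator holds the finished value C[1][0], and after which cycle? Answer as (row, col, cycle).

OS: C[1][0] accumulates in PE[1][0]:
  c0 r1c0: 0 / 0 / 0
  c1 r1c0: 12 / 3 / 4
  c2 r1c0: 27 / 5 / 3
  c3 r1c0: 43 / 4 / 4

(row, col, cycle) = (1, 0, 3)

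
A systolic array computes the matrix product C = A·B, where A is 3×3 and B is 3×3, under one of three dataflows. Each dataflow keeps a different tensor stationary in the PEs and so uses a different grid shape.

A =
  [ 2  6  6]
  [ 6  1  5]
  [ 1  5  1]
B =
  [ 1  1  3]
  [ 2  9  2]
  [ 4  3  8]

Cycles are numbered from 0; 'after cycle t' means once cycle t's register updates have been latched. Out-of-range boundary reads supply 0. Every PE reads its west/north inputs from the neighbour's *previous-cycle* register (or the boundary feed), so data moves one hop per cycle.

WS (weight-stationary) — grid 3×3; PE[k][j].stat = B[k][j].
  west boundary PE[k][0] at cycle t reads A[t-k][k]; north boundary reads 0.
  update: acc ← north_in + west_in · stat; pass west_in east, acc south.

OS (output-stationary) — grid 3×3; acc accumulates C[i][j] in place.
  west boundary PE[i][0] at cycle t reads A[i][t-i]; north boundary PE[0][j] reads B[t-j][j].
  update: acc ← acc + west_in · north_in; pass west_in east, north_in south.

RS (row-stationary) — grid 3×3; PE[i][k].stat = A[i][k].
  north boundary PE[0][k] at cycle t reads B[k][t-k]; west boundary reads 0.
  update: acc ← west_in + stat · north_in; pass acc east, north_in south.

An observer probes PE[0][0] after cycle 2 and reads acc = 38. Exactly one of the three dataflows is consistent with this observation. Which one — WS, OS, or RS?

dataflow = OS

WS (3×3 grid), PE[0][0]:
  @0  [0,0]  acc 2  |  →2  ↓2
  @1  [0,0]  acc 6  |  →6  ↓6
  @2  [0,0]  acc 1  |  →1  ↓1
OS (3×3 grid), PE[0][0]:
  @0  [0,0]  acc 2  |  →2  ↓1
  @1  [0,0]  acc 14  |  →6  ↓2
  @2  [0,0]  acc 38  |  →6  ↓4
RS (3×3 grid), PE[0][0]:
  @0  [0,0]  acc 2  |  →2  ↓1
  @1  [0,0]  acc 2  |  →2  ↓1
  @2  [0,0]  acc 6  |  →6  ↓3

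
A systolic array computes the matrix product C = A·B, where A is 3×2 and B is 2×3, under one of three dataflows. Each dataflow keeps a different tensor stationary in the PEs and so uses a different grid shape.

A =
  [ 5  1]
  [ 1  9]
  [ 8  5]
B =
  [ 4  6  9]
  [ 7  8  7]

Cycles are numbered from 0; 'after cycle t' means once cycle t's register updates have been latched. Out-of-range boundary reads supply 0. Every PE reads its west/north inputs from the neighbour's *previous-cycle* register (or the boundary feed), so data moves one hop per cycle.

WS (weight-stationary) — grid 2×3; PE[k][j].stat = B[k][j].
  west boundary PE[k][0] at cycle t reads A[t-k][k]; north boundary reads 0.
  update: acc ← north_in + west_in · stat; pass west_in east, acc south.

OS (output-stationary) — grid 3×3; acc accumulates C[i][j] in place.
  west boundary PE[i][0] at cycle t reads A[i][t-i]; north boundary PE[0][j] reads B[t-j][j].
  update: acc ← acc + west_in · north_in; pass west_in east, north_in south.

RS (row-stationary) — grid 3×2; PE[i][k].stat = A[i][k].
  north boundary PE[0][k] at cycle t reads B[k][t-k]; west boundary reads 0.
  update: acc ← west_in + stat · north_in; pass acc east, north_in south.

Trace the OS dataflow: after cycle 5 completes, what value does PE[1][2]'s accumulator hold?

PE[1][2].acc = 72

Tracing OS — 3×3 array, target PE[1][2]:
  step 0 · PE0,2: acc=0; fwd→0 fwd↓0
  step 0 · PE1,1: acc=0; fwd→0 fwd↓0
  step 0 · PE1,2: acc=0; fwd→0 fwd↓0
  step 1 · PE0,2: acc=0; fwd→0 fwd↓0
  step 1 · PE1,1: acc=0; fwd→0 fwd↓0
  step 1 · PE1,2: acc=0; fwd→0 fwd↓0
  step 2 · PE0,2: acc=45; fwd→5 fwd↓9
  step 2 · PE1,1: acc=6; fwd→1 fwd↓6
  step 2 · PE1,2: acc=0; fwd→0 fwd↓0
  step 3 · PE0,2: acc=52; fwd→1 fwd↓7
  step 3 · PE1,1: acc=78; fwd→9 fwd↓8
  step 3 · PE1,2: acc=9; fwd→1 fwd↓9
  step 4 · PE0,2: acc=52; fwd→0 fwd↓0
  step 4 · PE1,1: acc=78; fwd→0 fwd↓0
  step 4 · PE1,2: acc=72; fwd→9 fwd↓7
  step 5 · PE0,2: acc=52; fwd→0 fwd↓0
  step 5 · PE1,1: acc=78; fwd→0 fwd↓0
  step 5 · PE1,2: acc=72; fwd→0 fwd↓0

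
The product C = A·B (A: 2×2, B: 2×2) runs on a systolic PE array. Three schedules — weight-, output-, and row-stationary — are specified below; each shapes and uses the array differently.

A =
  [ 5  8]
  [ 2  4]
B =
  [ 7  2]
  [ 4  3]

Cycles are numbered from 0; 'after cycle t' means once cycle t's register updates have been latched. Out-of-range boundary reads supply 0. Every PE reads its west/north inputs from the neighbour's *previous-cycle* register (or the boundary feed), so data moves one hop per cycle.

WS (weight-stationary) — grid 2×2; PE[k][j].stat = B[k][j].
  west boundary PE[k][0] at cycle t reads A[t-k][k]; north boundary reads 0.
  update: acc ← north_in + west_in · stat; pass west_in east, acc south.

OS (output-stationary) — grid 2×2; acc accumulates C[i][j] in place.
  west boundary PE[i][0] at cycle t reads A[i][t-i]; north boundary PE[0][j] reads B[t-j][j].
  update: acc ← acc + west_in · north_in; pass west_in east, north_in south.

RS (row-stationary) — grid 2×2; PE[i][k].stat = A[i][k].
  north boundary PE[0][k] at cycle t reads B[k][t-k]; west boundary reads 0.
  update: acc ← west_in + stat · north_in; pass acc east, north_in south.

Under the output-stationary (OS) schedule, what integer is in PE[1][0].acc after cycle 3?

PE[1][0].acc = 30

OS (2×2). Following PE[1][0] plus its west/north inputs:
  c0 r0c0: 35 / 5 / 7
  c0 r1c0: 0 / 0 / 0
  c1 r0c0: 67 / 8 / 4
  c1 r1c0: 14 / 2 / 7
  c2 r0c0: 67 / 0 / 0
  c2 r1c0: 30 / 4 / 4
  c3 r0c0: 67 / 0 / 0
  c3 r1c0: 30 / 0 / 0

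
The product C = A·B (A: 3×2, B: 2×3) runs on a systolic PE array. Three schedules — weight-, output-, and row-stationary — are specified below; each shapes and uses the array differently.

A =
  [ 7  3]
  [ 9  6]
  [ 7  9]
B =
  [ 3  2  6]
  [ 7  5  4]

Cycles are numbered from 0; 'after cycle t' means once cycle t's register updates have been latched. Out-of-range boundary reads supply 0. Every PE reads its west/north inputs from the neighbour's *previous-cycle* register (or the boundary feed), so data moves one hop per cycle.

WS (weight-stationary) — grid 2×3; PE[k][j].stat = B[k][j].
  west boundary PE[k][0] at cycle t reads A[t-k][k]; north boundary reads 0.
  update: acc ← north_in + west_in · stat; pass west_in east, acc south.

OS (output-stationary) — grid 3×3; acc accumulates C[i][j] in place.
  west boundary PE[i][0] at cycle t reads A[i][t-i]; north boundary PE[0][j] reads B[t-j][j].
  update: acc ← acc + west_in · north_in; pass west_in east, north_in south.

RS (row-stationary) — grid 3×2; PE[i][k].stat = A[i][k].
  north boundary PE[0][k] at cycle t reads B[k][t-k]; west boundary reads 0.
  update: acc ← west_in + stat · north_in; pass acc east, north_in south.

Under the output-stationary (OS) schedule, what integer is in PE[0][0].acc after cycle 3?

PE[0][0].acc = 42

Tracing OS — 3×3 array, target PE[0][0]:
  after 0 — PE[0][0] acc=21, pass-E 7, pass-S 3
  after 1 — PE[0][0] acc=42, pass-E 3, pass-S 7
  after 2 — PE[0][0] acc=42, pass-E 0, pass-S 0
  after 3 — PE[0][0] acc=42, pass-E 0, pass-S 0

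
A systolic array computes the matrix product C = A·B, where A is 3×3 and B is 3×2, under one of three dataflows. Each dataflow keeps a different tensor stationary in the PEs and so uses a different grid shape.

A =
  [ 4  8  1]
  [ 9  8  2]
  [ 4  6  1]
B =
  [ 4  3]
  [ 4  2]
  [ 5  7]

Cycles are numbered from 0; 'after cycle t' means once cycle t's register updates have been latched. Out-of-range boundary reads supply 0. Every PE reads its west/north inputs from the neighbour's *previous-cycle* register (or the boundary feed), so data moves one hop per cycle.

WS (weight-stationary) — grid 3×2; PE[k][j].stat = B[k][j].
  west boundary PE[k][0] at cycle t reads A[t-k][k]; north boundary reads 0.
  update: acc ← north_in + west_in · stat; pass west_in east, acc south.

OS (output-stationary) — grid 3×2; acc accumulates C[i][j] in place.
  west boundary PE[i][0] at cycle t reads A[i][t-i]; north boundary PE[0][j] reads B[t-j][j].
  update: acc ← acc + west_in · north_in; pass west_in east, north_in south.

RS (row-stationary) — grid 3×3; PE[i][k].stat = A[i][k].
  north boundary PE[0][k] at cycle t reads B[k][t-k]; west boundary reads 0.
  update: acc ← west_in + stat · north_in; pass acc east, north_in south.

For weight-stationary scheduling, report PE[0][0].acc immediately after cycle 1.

PE[0][0].acc = 36

WS 3×2: PE[0][0] cycle-by-cycle (with neighbour feeds):
  t=0 PE[0][0]: acc=16 h=4 v=16
  t=1 PE[0][0]: acc=36 h=9 v=36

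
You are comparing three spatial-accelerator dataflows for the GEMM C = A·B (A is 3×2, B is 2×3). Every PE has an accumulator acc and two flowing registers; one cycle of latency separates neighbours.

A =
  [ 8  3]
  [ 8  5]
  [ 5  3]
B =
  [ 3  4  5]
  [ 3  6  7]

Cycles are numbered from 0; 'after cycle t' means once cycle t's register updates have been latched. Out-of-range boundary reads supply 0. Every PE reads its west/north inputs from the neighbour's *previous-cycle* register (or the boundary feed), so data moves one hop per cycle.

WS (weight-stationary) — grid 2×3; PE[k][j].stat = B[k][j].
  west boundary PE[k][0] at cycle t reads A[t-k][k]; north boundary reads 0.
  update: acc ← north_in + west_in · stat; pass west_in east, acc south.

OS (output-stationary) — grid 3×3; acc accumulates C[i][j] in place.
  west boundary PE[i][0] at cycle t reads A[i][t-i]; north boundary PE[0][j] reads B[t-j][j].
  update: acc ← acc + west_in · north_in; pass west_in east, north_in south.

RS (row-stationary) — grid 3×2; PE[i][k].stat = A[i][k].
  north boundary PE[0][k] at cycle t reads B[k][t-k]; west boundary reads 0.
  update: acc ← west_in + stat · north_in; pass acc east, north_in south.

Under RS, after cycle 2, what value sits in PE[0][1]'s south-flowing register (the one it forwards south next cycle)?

register = 6

RS (3×2). Following PE[0][1] plus its west/north inputs:
  t=0 PE[0][0]: acc=24 h=24 v=3
  t=0 PE[0][1]: acc=0 h=0 v=0
  t=1 PE[0][0]: acc=32 h=32 v=4
  t=1 PE[0][1]: acc=33 h=33 v=3
  t=2 PE[0][0]: acc=40 h=40 v=5
  t=2 PE[0][1]: acc=50 h=50 v=6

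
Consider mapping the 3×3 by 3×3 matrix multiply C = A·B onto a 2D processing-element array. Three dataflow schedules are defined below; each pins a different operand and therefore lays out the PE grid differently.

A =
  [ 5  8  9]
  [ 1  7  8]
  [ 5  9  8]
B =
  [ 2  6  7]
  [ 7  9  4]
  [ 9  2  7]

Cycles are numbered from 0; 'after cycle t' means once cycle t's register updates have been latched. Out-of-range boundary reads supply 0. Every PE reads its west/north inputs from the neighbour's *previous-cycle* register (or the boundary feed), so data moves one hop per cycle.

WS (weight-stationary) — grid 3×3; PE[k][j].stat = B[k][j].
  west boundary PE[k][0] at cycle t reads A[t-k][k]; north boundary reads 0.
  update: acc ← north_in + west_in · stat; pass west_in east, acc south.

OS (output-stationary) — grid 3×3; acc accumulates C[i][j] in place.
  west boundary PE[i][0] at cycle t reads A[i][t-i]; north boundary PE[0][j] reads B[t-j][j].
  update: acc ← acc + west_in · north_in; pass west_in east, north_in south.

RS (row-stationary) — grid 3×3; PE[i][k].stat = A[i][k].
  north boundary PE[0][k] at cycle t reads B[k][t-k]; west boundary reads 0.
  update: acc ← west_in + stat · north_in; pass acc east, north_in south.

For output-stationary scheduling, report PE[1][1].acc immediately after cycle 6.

Tracing OS — 3×3 array, target PE[1][1]:
  step 0 · PE0,1: acc=0; fwd→0 fwd↓0
  step 0 · PE1,0: acc=0; fwd→0 fwd↓0
  step 0 · PE1,1: acc=0; fwd→0 fwd↓0
  step 1 · PE0,1: acc=30; fwd→5 fwd↓6
  step 1 · PE1,0: acc=2; fwd→1 fwd↓2
  step 1 · PE1,1: acc=0; fwd→0 fwd↓0
  step 2 · PE0,1: acc=102; fwd→8 fwd↓9
  step 2 · PE1,0: acc=51; fwd→7 fwd↓7
  step 2 · PE1,1: acc=6; fwd→1 fwd↓6
  step 3 · PE0,1: acc=120; fwd→9 fwd↓2
  step 3 · PE1,0: acc=123; fwd→8 fwd↓9
  step 3 · PE1,1: acc=69; fwd→7 fwd↓9
  step 4 · PE0,1: acc=120; fwd→0 fwd↓0
  step 4 · PE1,0: acc=123; fwd→0 fwd↓0
  step 4 · PE1,1: acc=85; fwd→8 fwd↓2
  step 5 · PE0,1: acc=120; fwd→0 fwd↓0
  step 5 · PE1,0: acc=123; fwd→0 fwd↓0
  step 5 · PE1,1: acc=85; fwd→0 fwd↓0
  step 6 · PE0,1: acc=120; fwd→0 fwd↓0
  step 6 · PE1,0: acc=123; fwd→0 fwd↓0
  step 6 · PE1,1: acc=85; fwd→0 fwd↓0

PE[1][1].acc = 85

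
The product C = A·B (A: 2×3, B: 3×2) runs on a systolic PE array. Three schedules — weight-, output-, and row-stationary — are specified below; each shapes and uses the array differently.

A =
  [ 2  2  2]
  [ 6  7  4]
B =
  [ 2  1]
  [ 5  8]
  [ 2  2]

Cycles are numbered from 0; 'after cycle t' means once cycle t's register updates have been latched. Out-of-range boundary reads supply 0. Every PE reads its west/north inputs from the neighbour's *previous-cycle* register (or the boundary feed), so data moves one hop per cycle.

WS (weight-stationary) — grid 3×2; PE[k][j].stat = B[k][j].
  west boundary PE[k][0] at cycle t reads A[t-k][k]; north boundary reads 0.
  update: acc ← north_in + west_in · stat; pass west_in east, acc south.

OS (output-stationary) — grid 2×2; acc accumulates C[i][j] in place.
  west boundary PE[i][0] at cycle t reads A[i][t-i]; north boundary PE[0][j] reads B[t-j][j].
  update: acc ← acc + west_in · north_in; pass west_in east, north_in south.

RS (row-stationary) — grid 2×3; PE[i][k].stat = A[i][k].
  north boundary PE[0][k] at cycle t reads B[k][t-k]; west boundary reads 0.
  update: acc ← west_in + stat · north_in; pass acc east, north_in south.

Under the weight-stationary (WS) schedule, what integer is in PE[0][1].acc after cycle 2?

WS (3×2). Following PE[0][1] plus its west/north inputs:
  cycle 0: PE[0][0] → acc 4, east 2, south 4
  cycle 0: PE[0][1] → acc 0, east 0, south 0
  cycle 1: PE[0][0] → acc 12, east 6, south 12
  cycle 1: PE[0][1] → acc 2, east 2, south 2
  cycle 2: PE[0][0] → acc 0, east 0, south 0
  cycle 2: PE[0][1] → acc 6, east 6, south 6

PE[0][1].acc = 6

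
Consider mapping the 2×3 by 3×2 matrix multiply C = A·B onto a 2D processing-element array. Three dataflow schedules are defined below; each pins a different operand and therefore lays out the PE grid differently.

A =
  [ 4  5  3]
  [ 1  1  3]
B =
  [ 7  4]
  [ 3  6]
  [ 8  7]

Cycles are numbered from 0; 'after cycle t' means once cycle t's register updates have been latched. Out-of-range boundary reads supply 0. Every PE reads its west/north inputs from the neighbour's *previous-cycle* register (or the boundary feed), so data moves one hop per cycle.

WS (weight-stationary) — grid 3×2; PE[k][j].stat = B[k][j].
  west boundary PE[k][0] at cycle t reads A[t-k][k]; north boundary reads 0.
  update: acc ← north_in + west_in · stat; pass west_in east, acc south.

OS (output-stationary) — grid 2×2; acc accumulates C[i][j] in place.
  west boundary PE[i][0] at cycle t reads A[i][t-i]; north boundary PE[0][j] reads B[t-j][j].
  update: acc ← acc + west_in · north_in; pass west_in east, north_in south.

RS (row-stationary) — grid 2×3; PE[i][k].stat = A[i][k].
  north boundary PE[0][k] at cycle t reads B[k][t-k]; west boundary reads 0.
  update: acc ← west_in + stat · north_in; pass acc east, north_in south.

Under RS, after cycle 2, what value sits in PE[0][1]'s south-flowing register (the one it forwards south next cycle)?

RS on a 2×3 grid — tracing PE[0][1] and its feeders:
  @0  [0,0]  acc 28  |  →28  ↓7
  @0  [0,1]  acc 0  |  →0  ↓0
  @1  [0,0]  acc 16  |  →16  ↓4
  @1  [0,1]  acc 43  |  →43  ↓3
  @2  [0,0]  acc 0  |  →0  ↓0
  @2  [0,1]  acc 46  |  →46  ↓6

register = 6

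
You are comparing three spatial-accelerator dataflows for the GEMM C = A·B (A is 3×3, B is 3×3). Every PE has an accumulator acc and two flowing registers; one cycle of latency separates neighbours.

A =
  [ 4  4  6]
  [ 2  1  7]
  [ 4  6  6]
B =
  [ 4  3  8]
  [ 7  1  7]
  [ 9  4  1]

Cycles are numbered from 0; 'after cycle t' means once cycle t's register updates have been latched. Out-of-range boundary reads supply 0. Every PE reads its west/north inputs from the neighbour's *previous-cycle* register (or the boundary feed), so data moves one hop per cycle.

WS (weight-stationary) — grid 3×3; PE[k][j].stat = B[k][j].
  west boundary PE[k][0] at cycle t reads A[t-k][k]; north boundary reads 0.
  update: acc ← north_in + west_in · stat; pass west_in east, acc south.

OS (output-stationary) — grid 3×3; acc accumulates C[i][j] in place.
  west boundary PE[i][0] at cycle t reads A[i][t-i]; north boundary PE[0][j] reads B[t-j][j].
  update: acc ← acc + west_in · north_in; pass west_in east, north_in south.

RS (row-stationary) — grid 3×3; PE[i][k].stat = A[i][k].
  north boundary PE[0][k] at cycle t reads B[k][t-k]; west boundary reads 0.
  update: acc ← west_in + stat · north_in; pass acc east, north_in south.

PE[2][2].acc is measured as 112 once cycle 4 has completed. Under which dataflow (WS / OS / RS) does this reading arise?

dataflow = RS

WS [3×3] PE[2][2] across cycles:
  [0] (2,2) acc=0 (h:0 v:0)
  [1] (2,2) acc=0 (h:0 v:0)
  [2] (2,2) acc=0 (h:0 v:0)
  [3] (2,2) acc=0 (h:0 v:0)
  [4] (2,2) acc=66 (h:6 v:66)
OS [3×3] PE[2][2] across cycles:
  [0] (2,2) acc=0 (h:0 v:0)
  [1] (2,2) acc=0 (h:0 v:0)
  [2] (2,2) acc=0 (h:0 v:0)
  [3] (2,2) acc=0 (h:0 v:0)
  [4] (2,2) acc=32 (h:4 v:8)
RS [3×3] PE[2][2] across cycles:
  [0] (2,2) acc=0 (h:0 v:0)
  [1] (2,2) acc=0 (h:0 v:0)
  [2] (2,2) acc=0 (h:0 v:0)
  [3] (2,2) acc=0 (h:0 v:0)
  [4] (2,2) acc=112 (h:112 v:9)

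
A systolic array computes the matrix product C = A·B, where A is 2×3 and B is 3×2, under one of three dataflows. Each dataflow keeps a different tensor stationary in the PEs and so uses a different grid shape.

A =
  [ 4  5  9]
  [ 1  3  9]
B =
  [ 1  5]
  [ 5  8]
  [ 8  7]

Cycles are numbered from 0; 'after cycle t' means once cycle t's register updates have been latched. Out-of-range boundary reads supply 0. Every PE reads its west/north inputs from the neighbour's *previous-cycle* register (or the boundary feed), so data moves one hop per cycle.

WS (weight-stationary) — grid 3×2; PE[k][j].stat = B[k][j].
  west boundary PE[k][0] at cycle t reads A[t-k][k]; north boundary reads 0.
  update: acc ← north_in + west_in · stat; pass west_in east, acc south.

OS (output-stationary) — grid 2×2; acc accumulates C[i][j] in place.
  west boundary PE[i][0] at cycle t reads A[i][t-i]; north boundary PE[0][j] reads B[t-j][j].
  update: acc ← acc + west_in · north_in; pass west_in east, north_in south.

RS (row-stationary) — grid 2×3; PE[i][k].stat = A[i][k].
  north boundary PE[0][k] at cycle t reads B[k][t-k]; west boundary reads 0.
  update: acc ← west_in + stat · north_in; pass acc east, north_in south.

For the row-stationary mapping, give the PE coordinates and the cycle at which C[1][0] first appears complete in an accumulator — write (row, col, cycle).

Under RS, C[1][0] lands at PE[1][2]:
  after 0 — PE[1][2] acc=0, pass-E 0, pass-S 0
  after 1 — PE[1][2] acc=0, pass-E 0, pass-S 0
  after 2 — PE[1][2] acc=0, pass-E 0, pass-S 0
  after 3 — PE[1][2] acc=88, pass-E 88, pass-S 8

(row, col, cycle) = (1, 2, 3)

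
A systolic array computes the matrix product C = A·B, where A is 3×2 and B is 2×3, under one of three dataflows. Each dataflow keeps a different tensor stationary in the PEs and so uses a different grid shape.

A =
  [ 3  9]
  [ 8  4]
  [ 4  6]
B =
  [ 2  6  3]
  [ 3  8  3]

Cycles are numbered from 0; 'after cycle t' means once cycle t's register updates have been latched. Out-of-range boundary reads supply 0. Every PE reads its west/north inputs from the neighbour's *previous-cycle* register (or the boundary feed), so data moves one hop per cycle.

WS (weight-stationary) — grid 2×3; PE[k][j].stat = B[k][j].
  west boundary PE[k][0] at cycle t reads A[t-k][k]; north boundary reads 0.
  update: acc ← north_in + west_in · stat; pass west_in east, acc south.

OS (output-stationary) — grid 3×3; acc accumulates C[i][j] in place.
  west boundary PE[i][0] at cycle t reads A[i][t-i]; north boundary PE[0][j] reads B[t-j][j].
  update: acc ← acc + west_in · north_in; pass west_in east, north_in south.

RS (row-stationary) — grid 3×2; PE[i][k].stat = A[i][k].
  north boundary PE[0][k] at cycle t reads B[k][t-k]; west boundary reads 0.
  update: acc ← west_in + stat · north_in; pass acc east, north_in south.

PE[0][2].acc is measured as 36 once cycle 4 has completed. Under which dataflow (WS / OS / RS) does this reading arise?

dataflow = OS

Under WS (2×3), PE[0][2]:
  @0  [0,2]  acc 0  |  →0  ↓0
  @1  [0,2]  acc 0  |  →0  ↓0
  @2  [0,2]  acc 9  |  →3  ↓9
  @3  [0,2]  acc 24  |  →8  ↓24
  @4  [0,2]  acc 12  |  →4  ↓12
Under OS (3×3), PE[0][2]:
  @0  [0,2]  acc 0  |  →0  ↓0
  @1  [0,2]  acc 0  |  →0  ↓0
  @2  [0,2]  acc 9  |  →3  ↓3
  @3  [0,2]  acc 36  |  →9  ↓3
  @4  [0,2]  acc 36  |  →0  ↓0
RS (3×2): PE[0][2] does not exist.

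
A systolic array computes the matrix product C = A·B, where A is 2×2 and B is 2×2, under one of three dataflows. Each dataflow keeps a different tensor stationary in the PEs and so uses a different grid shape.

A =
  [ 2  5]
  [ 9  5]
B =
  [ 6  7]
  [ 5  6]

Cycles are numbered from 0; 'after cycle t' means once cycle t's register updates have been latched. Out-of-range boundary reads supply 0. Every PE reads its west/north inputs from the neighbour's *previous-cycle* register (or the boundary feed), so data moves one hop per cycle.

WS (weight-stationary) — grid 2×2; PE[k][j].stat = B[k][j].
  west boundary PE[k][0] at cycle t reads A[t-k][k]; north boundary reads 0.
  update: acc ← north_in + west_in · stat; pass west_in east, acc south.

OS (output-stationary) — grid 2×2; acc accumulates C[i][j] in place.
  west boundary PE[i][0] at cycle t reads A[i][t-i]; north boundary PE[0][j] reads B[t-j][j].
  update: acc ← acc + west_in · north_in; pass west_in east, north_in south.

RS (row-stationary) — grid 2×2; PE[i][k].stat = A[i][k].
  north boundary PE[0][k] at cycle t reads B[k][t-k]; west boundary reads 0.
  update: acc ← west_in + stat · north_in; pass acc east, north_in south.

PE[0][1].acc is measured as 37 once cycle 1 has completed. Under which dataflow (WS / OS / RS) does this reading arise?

Under WS (2×2), PE[0][1]:
  after 0 — PE[0][1] acc=0, pass-E 0, pass-S 0
  after 1 — PE[0][1] acc=14, pass-E 2, pass-S 14
Under OS (2×2), PE[0][1]:
  after 0 — PE[0][1] acc=0, pass-E 0, pass-S 0
  after 1 — PE[0][1] acc=14, pass-E 2, pass-S 7
Under RS (2×2), PE[0][1]:
  after 0 — PE[0][1] acc=0, pass-E 0, pass-S 0
  after 1 — PE[0][1] acc=37, pass-E 37, pass-S 5

dataflow = RS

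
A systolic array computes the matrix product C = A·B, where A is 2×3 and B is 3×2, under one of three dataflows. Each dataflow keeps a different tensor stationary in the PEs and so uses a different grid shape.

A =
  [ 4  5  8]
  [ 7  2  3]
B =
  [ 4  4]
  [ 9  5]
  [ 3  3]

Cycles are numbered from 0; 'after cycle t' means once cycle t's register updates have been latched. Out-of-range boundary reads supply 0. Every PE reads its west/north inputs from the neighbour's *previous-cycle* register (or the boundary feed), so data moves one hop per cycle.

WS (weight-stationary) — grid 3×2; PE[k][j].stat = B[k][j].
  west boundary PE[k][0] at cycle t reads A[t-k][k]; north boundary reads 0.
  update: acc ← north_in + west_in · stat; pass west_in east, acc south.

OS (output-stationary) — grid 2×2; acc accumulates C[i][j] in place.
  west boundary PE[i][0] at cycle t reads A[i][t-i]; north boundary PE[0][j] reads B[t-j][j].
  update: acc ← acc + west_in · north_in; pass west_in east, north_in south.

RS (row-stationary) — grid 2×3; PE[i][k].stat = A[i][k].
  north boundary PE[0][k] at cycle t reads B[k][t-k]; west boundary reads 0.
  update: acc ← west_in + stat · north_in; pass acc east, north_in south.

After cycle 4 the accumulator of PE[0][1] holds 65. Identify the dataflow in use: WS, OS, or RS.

dataflow = OS

WS [3×2] PE[0][1] across cycles:
  @0  [0,1]  acc 0  |  →0  ↓0
  @1  [0,1]  acc 16  |  →4  ↓16
  @2  [0,1]  acc 28  |  →7  ↓28
  @3  [0,1]  acc 0  |  →0  ↓0
  @4  [0,1]  acc 0  |  →0  ↓0
OS [2×2] PE[0][1] across cycles:
  @0  [0,1]  acc 0  |  →0  ↓0
  @1  [0,1]  acc 16  |  →4  ↓4
  @2  [0,1]  acc 41  |  →5  ↓5
  @3  [0,1]  acc 65  |  →8  ↓3
  @4  [0,1]  acc 65  |  →0  ↓0
RS [2×3] PE[0][1] across cycles:
  @0  [0,1]  acc 0  |  →0  ↓0
  @1  [0,1]  acc 61  |  →61  ↓9
  @2  [0,1]  acc 41  |  →41  ↓5
  @3  [0,1]  acc 0  |  →0  ↓0
  @4  [0,1]  acc 0  |  →0  ↓0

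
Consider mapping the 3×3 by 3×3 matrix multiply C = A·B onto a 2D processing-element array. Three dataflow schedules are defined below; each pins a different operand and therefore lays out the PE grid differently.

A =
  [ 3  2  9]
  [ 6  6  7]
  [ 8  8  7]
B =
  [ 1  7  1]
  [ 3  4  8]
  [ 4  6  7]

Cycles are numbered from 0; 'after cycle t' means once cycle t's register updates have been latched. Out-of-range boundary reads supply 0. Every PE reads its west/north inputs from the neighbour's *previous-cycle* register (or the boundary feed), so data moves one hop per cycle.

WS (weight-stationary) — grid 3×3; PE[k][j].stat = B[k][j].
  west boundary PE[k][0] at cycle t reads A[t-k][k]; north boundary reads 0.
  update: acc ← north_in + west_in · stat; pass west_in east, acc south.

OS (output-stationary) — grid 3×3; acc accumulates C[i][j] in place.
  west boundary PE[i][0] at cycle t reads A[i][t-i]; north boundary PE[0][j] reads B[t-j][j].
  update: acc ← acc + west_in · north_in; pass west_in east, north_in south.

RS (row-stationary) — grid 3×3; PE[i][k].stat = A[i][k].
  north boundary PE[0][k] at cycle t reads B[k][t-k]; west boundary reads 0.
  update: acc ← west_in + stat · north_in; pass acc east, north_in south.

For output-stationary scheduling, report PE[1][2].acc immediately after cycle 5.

OS on a 3×3 grid — tracing PE[1][2] and its feeders:
  cycle 0: PE[0][2] → acc 0, east 0, south 0
  cycle 0: PE[1][1] → acc 0, east 0, south 0
  cycle 0: PE[1][2] → acc 0, east 0, south 0
  cycle 1: PE[0][2] → acc 0, east 0, south 0
  cycle 1: PE[1][1] → acc 0, east 0, south 0
  cycle 1: PE[1][2] → acc 0, east 0, south 0
  cycle 2: PE[0][2] → acc 3, east 3, south 1
  cycle 2: PE[1][1] → acc 42, east 6, south 7
  cycle 2: PE[1][2] → acc 0, east 0, south 0
  cycle 3: PE[0][2] → acc 19, east 2, south 8
  cycle 3: PE[1][1] → acc 66, east 6, south 4
  cycle 3: PE[1][2] → acc 6, east 6, south 1
  cycle 4: PE[0][2] → acc 82, east 9, south 7
  cycle 4: PE[1][1] → acc 108, east 7, south 6
  cycle 4: PE[1][2] → acc 54, east 6, south 8
  cycle 5: PE[0][2] → acc 82, east 0, south 0
  cycle 5: PE[1][1] → acc 108, east 0, south 0
  cycle 5: PE[1][2] → acc 103, east 7, south 7

PE[1][2].acc = 103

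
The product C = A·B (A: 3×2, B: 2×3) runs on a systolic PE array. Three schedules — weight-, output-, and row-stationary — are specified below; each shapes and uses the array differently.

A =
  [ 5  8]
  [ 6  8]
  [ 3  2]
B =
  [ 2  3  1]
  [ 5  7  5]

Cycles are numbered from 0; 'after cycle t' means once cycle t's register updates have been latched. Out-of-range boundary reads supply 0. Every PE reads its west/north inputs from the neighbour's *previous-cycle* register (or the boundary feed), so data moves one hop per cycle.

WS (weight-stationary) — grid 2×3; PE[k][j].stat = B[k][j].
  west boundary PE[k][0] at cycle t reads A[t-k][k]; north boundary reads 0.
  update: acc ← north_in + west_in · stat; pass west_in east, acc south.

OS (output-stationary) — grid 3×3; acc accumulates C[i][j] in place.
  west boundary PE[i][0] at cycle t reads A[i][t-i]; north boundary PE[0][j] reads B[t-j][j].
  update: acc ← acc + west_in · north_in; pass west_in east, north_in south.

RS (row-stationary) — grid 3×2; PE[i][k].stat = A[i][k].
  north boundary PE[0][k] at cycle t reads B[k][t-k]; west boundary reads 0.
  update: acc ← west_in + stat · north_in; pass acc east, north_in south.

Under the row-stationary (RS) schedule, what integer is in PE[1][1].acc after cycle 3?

RS 3×2: PE[1][1] cycle-by-cycle (with neighbour feeds):
  [0] (0,1) acc=0 (h:0 v:0)
  [0] (1,0) acc=0 (h:0 v:0)
  [0] (1,1) acc=0 (h:0 v:0)
  [1] (0,1) acc=50 (h:50 v:5)
  [1] (1,0) acc=12 (h:12 v:2)
  [1] (1,1) acc=0 (h:0 v:0)
  [2] (0,1) acc=71 (h:71 v:7)
  [2] (1,0) acc=18 (h:18 v:3)
  [2] (1,1) acc=52 (h:52 v:5)
  [3] (0,1) acc=45 (h:45 v:5)
  [3] (1,0) acc=6 (h:6 v:1)
  [3] (1,1) acc=74 (h:74 v:7)

PE[1][1].acc = 74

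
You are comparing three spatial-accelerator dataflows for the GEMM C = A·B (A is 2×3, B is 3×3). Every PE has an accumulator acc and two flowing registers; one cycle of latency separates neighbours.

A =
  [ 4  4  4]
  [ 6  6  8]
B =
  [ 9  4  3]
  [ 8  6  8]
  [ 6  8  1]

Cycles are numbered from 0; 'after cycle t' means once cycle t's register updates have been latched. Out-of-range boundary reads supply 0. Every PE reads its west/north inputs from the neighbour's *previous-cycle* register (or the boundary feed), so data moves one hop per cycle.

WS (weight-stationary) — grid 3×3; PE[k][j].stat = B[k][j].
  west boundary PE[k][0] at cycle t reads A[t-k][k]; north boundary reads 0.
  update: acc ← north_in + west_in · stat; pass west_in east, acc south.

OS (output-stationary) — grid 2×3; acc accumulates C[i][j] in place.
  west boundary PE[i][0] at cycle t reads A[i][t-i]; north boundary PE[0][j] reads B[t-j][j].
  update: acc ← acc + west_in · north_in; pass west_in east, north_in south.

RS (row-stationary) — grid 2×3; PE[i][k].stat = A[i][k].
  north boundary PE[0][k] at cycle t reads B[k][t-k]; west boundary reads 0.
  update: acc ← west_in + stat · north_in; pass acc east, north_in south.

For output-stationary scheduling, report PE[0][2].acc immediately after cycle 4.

PE[0][2].acc = 48

Tracing OS — 2×3 array, target PE[0][2]:
  after 0 — PE[0][1] acc=0, pass-E 0, pass-S 0
  after 0 — PE[0][2] acc=0, pass-E 0, pass-S 0
  after 1 — PE[0][1] acc=16, pass-E 4, pass-S 4
  after 1 — PE[0][2] acc=0, pass-E 0, pass-S 0
  after 2 — PE[0][1] acc=40, pass-E 4, pass-S 6
  after 2 — PE[0][2] acc=12, pass-E 4, pass-S 3
  after 3 — PE[0][1] acc=72, pass-E 4, pass-S 8
  after 3 — PE[0][2] acc=44, pass-E 4, pass-S 8
  after 4 — PE[0][1] acc=72, pass-E 0, pass-S 0
  after 4 — PE[0][2] acc=48, pass-E 4, pass-S 1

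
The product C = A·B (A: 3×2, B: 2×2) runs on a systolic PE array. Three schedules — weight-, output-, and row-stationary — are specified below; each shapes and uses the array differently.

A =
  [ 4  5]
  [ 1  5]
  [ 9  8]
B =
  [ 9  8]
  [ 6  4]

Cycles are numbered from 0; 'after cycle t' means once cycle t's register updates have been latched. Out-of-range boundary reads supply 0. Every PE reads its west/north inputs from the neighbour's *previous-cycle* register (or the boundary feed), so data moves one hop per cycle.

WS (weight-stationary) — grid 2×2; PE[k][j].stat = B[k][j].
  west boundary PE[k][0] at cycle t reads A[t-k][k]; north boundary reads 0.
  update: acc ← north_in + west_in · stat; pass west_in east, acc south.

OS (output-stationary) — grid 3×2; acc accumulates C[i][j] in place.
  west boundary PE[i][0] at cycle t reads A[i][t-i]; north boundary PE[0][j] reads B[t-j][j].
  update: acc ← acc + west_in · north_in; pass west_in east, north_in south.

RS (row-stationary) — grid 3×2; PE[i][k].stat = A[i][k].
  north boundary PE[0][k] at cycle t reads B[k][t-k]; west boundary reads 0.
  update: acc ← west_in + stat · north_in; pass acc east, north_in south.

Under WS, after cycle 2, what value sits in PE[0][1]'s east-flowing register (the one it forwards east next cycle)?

register = 1

WS on a 2×2 grid — tracing PE[0][1] and its feeders:
  cycle 0: PE[0][0] → acc 36, east 4, south 36
  cycle 0: PE[0][1] → acc 0, east 0, south 0
  cycle 1: PE[0][0] → acc 9, east 1, south 9
  cycle 1: PE[0][1] → acc 32, east 4, south 32
  cycle 2: PE[0][0] → acc 81, east 9, south 81
  cycle 2: PE[0][1] → acc 8, east 1, south 8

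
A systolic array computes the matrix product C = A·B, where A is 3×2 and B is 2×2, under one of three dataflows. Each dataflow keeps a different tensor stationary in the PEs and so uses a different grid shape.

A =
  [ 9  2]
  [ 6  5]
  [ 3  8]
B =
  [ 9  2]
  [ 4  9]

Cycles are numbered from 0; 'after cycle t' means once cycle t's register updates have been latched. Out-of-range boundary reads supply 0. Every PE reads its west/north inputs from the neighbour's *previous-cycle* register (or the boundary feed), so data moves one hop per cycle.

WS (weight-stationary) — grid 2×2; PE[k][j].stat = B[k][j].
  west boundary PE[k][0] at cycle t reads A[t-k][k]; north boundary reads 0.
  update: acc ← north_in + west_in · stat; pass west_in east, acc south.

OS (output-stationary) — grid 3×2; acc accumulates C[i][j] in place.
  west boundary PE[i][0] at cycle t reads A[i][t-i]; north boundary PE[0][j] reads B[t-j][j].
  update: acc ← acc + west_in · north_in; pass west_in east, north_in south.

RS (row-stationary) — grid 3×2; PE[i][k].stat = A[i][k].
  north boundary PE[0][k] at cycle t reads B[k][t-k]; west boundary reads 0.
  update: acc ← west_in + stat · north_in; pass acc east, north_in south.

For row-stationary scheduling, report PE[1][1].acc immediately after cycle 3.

PE[1][1].acc = 57

RS 3×2: PE[1][1] cycle-by-cycle (with neighbour feeds):
  after 0 — PE[0][1] acc=0, pass-E 0, pass-S 0
  after 0 — PE[1][0] acc=0, pass-E 0, pass-S 0
  after 0 — PE[1][1] acc=0, pass-E 0, pass-S 0
  after 1 — PE[0][1] acc=89, pass-E 89, pass-S 4
  after 1 — PE[1][0] acc=54, pass-E 54, pass-S 9
  after 1 — PE[1][1] acc=0, pass-E 0, pass-S 0
  after 2 — PE[0][1] acc=36, pass-E 36, pass-S 9
  after 2 — PE[1][0] acc=12, pass-E 12, pass-S 2
  after 2 — PE[1][1] acc=74, pass-E 74, pass-S 4
  after 3 — PE[0][1] acc=0, pass-E 0, pass-S 0
  after 3 — PE[1][0] acc=0, pass-E 0, pass-S 0
  after 3 — PE[1][1] acc=57, pass-E 57, pass-S 9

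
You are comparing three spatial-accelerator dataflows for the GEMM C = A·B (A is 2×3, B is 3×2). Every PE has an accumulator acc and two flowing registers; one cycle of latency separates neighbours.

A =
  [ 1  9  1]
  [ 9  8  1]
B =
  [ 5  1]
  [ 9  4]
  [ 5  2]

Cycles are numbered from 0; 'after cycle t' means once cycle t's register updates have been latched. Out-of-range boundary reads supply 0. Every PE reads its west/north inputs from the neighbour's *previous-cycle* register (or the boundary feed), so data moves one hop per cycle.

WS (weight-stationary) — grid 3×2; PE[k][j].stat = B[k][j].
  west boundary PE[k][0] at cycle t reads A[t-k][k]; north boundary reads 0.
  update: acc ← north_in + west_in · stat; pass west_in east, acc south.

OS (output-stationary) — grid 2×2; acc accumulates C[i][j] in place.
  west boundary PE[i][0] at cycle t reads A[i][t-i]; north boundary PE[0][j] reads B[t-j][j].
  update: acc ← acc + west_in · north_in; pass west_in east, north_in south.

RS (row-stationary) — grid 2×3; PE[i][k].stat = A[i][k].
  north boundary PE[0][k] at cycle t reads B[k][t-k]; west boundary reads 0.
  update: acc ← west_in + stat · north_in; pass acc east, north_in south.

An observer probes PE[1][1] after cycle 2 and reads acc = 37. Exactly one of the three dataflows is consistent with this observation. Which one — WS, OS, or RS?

Under WS (3×2), PE[1][1]:
  c0 r1c1: 0 / 0 / 0
  c1 r1c1: 0 / 0 / 0
  c2 r1c1: 37 / 9 / 37
Under OS (2×2), PE[1][1]:
  c0 r1c1: 0 / 0 / 0
  c1 r1c1: 0 / 0 / 0
  c2 r1c1: 9 / 9 / 1
Under RS (2×3), PE[1][1]:
  c0 r1c1: 0 / 0 / 0
  c1 r1c1: 0 / 0 / 0
  c2 r1c1: 117 / 117 / 9

dataflow = WS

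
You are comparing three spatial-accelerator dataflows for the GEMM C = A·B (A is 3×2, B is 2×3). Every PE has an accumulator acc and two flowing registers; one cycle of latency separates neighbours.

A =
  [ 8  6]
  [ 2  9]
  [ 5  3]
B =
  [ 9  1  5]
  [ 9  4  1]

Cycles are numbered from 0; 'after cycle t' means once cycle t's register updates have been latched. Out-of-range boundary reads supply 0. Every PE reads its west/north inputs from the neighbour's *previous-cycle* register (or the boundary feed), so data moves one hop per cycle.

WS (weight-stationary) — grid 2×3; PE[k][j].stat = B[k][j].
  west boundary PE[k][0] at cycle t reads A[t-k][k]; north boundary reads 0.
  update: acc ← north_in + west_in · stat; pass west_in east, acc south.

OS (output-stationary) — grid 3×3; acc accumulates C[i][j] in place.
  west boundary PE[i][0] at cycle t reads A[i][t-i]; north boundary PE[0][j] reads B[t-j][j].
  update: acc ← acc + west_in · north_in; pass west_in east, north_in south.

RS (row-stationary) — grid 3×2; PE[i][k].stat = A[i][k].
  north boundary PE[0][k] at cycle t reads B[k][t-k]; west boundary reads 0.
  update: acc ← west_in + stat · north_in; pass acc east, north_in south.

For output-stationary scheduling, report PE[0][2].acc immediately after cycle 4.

PE[0][2].acc = 46

OS 3×3: PE[0][2] cycle-by-cycle (with neighbour feeds):
  c0 r0c1: 0 / 0 / 0
  c0 r0c2: 0 / 0 / 0
  c1 r0c1: 8 / 8 / 1
  c1 r0c2: 0 / 0 / 0
  c2 r0c1: 32 / 6 / 4
  c2 r0c2: 40 / 8 / 5
  c3 r0c1: 32 / 0 / 0
  c3 r0c2: 46 / 6 / 1
  c4 r0c1: 32 / 0 / 0
  c4 r0c2: 46 / 0 / 0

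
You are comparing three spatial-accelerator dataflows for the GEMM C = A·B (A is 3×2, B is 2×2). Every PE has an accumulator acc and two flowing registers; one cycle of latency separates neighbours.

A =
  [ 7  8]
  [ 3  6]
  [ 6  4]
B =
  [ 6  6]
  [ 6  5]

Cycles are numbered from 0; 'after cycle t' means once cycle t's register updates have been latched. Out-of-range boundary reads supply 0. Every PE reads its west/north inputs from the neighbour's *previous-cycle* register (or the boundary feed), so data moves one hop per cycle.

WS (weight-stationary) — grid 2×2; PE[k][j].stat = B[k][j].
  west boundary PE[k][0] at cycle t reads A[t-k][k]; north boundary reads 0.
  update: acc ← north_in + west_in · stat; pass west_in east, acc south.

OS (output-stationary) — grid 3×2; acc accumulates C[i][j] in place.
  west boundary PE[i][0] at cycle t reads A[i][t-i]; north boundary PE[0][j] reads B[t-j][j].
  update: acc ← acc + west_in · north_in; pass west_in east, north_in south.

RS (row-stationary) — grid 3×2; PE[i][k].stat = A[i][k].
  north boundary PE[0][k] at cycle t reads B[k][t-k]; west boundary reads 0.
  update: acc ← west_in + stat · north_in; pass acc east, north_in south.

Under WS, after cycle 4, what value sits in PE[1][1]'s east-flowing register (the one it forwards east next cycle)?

WS (2×2). Following PE[1][1] plus its west/north inputs:
  0: (0,1).acc=0  regs=<0,0>
  0: (1,0).acc=0  regs=<0,0>
  0: (1,1).acc=0  regs=<0,0>
  1: (0,1).acc=42  regs=<7,42>
  1: (1,0).acc=90  regs=<8,90>
  1: (1,1).acc=0  regs=<0,0>
  2: (0,1).acc=18  regs=<3,18>
  2: (1,0).acc=54  regs=<6,54>
  2: (1,1).acc=82  regs=<8,82>
  3: (0,1).acc=36  regs=<6,36>
  3: (1,0).acc=60  regs=<4,60>
  3: (1,1).acc=48  regs=<6,48>
  4: (0,1).acc=0  regs=<0,0>
  4: (1,0).acc=0  regs=<0,0>
  4: (1,1).acc=56  regs=<4,56>

register = 4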